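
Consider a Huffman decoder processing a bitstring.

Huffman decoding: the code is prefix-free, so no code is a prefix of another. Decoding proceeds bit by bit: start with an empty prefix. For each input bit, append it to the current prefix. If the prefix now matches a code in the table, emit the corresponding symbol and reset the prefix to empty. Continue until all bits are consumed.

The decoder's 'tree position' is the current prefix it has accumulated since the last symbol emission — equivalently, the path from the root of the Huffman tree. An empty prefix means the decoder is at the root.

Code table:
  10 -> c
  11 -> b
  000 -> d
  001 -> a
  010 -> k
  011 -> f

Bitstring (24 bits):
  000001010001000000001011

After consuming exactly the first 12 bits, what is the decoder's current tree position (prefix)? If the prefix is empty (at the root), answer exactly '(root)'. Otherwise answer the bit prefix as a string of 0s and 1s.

Bit 0: prefix='0' (no match yet)
Bit 1: prefix='00' (no match yet)
Bit 2: prefix='000' -> emit 'd', reset
Bit 3: prefix='0' (no match yet)
Bit 4: prefix='00' (no match yet)
Bit 5: prefix='001' -> emit 'a', reset
Bit 6: prefix='0' (no match yet)
Bit 7: prefix='01' (no match yet)
Bit 8: prefix='010' -> emit 'k', reset
Bit 9: prefix='0' (no match yet)
Bit 10: prefix='00' (no match yet)
Bit 11: prefix='001' -> emit 'a', reset

Answer: (root)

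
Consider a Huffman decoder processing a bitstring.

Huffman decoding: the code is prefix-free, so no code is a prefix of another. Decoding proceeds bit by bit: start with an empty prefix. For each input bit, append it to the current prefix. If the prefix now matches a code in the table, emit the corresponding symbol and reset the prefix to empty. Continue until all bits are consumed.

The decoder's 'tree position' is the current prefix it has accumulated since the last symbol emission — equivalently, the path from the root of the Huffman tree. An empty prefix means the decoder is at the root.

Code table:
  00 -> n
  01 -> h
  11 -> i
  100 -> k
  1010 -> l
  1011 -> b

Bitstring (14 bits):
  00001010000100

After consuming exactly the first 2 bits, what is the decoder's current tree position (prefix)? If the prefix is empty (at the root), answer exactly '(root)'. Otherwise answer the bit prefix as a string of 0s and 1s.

Bit 0: prefix='0' (no match yet)
Bit 1: prefix='00' -> emit 'n', reset

Answer: (root)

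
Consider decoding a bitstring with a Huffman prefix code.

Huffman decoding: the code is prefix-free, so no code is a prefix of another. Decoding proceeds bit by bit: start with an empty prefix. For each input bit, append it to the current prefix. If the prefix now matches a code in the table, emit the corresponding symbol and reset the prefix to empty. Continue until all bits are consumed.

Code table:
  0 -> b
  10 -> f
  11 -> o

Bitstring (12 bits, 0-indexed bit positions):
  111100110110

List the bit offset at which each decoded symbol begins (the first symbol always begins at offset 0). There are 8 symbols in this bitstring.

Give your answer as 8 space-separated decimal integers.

Answer: 0 2 4 5 6 8 9 11

Derivation:
Bit 0: prefix='1' (no match yet)
Bit 1: prefix='11' -> emit 'o', reset
Bit 2: prefix='1' (no match yet)
Bit 3: prefix='11' -> emit 'o', reset
Bit 4: prefix='0' -> emit 'b', reset
Bit 5: prefix='0' -> emit 'b', reset
Bit 6: prefix='1' (no match yet)
Bit 7: prefix='11' -> emit 'o', reset
Bit 8: prefix='0' -> emit 'b', reset
Bit 9: prefix='1' (no match yet)
Bit 10: prefix='11' -> emit 'o', reset
Bit 11: prefix='0' -> emit 'b', reset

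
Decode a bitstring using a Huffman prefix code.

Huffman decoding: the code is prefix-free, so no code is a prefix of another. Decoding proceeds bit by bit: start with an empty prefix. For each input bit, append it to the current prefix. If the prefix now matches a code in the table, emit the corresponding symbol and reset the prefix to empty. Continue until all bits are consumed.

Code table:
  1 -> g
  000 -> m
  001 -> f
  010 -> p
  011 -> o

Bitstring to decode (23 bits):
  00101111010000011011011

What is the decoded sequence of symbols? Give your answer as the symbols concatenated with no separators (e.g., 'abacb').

Answer: foggpmooo

Derivation:
Bit 0: prefix='0' (no match yet)
Bit 1: prefix='00' (no match yet)
Bit 2: prefix='001' -> emit 'f', reset
Bit 3: prefix='0' (no match yet)
Bit 4: prefix='01' (no match yet)
Bit 5: prefix='011' -> emit 'o', reset
Bit 6: prefix='1' -> emit 'g', reset
Bit 7: prefix='1' -> emit 'g', reset
Bit 8: prefix='0' (no match yet)
Bit 9: prefix='01' (no match yet)
Bit 10: prefix='010' -> emit 'p', reset
Bit 11: prefix='0' (no match yet)
Bit 12: prefix='00' (no match yet)
Bit 13: prefix='000' -> emit 'm', reset
Bit 14: prefix='0' (no match yet)
Bit 15: prefix='01' (no match yet)
Bit 16: prefix='011' -> emit 'o', reset
Bit 17: prefix='0' (no match yet)
Bit 18: prefix='01' (no match yet)
Bit 19: prefix='011' -> emit 'o', reset
Bit 20: prefix='0' (no match yet)
Bit 21: prefix='01' (no match yet)
Bit 22: prefix='011' -> emit 'o', reset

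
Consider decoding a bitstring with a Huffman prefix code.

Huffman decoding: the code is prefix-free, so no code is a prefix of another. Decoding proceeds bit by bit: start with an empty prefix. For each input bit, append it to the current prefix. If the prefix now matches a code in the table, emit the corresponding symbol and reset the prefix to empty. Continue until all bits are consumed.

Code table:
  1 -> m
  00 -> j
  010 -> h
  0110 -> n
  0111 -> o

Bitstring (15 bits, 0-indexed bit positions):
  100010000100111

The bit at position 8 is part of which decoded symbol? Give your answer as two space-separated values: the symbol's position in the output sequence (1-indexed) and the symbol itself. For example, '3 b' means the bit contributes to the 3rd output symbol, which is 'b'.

Answer: 5 h

Derivation:
Bit 0: prefix='1' -> emit 'm', reset
Bit 1: prefix='0' (no match yet)
Bit 2: prefix='00' -> emit 'j', reset
Bit 3: prefix='0' (no match yet)
Bit 4: prefix='01' (no match yet)
Bit 5: prefix='010' -> emit 'h', reset
Bit 6: prefix='0' (no match yet)
Bit 7: prefix='00' -> emit 'j', reset
Bit 8: prefix='0' (no match yet)
Bit 9: prefix='01' (no match yet)
Bit 10: prefix='010' -> emit 'h', reset
Bit 11: prefix='0' (no match yet)
Bit 12: prefix='01' (no match yet)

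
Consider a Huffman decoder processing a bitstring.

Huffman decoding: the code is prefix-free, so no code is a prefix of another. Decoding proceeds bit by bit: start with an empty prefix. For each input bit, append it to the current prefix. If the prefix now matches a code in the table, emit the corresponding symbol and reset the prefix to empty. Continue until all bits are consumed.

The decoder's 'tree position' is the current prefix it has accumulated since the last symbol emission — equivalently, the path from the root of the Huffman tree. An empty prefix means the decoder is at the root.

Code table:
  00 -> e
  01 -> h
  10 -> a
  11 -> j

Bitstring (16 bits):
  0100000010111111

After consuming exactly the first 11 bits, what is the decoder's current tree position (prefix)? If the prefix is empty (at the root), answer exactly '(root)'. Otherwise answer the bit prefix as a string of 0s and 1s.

Answer: 1

Derivation:
Bit 0: prefix='0' (no match yet)
Bit 1: prefix='01' -> emit 'h', reset
Bit 2: prefix='0' (no match yet)
Bit 3: prefix='00' -> emit 'e', reset
Bit 4: prefix='0' (no match yet)
Bit 5: prefix='00' -> emit 'e', reset
Bit 6: prefix='0' (no match yet)
Bit 7: prefix='00' -> emit 'e', reset
Bit 8: prefix='1' (no match yet)
Bit 9: prefix='10' -> emit 'a', reset
Bit 10: prefix='1' (no match yet)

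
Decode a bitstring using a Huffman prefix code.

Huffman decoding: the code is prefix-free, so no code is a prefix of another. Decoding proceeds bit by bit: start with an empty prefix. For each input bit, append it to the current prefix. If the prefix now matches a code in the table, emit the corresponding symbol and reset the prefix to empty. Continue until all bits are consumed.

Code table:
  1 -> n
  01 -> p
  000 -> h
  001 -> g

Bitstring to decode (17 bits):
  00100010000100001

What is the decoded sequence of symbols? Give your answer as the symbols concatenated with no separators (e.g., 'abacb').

Bit 0: prefix='0' (no match yet)
Bit 1: prefix='00' (no match yet)
Bit 2: prefix='001' -> emit 'g', reset
Bit 3: prefix='0' (no match yet)
Bit 4: prefix='00' (no match yet)
Bit 5: prefix='000' -> emit 'h', reset
Bit 6: prefix='1' -> emit 'n', reset
Bit 7: prefix='0' (no match yet)
Bit 8: prefix='00' (no match yet)
Bit 9: prefix='000' -> emit 'h', reset
Bit 10: prefix='0' (no match yet)
Bit 11: prefix='01' -> emit 'p', reset
Bit 12: prefix='0' (no match yet)
Bit 13: prefix='00' (no match yet)
Bit 14: prefix='000' -> emit 'h', reset
Bit 15: prefix='0' (no match yet)
Bit 16: prefix='01' -> emit 'p', reset

Answer: ghnhphp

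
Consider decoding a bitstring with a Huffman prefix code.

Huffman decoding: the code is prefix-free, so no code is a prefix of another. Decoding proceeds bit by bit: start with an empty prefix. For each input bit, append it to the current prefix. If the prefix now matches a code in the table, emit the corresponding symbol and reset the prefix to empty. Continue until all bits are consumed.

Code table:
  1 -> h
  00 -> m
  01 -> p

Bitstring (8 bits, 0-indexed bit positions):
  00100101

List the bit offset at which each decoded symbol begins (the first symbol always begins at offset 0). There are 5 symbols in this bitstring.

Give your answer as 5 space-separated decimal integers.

Answer: 0 2 3 5 6

Derivation:
Bit 0: prefix='0' (no match yet)
Bit 1: prefix='00' -> emit 'm', reset
Bit 2: prefix='1' -> emit 'h', reset
Bit 3: prefix='0' (no match yet)
Bit 4: prefix='00' -> emit 'm', reset
Bit 5: prefix='1' -> emit 'h', reset
Bit 6: prefix='0' (no match yet)
Bit 7: prefix='01' -> emit 'p', reset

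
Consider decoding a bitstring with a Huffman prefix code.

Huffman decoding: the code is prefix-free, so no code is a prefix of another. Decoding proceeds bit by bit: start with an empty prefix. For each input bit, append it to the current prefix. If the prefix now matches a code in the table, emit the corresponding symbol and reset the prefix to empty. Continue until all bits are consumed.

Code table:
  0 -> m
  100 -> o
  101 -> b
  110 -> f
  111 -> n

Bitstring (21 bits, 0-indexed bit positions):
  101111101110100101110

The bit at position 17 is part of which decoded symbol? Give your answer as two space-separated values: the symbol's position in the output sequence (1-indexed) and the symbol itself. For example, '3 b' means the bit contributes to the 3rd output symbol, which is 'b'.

Answer: 6 b

Derivation:
Bit 0: prefix='1' (no match yet)
Bit 1: prefix='10' (no match yet)
Bit 2: prefix='101' -> emit 'b', reset
Bit 3: prefix='1' (no match yet)
Bit 4: prefix='11' (no match yet)
Bit 5: prefix='111' -> emit 'n', reset
Bit 6: prefix='1' (no match yet)
Bit 7: prefix='10' (no match yet)
Bit 8: prefix='101' -> emit 'b', reset
Bit 9: prefix='1' (no match yet)
Bit 10: prefix='11' (no match yet)
Bit 11: prefix='110' -> emit 'f', reset
Bit 12: prefix='1' (no match yet)
Bit 13: prefix='10' (no match yet)
Bit 14: prefix='100' -> emit 'o', reset
Bit 15: prefix='1' (no match yet)
Bit 16: prefix='10' (no match yet)
Bit 17: prefix='101' -> emit 'b', reset
Bit 18: prefix='1' (no match yet)
Bit 19: prefix='11' (no match yet)
Bit 20: prefix='110' -> emit 'f', reset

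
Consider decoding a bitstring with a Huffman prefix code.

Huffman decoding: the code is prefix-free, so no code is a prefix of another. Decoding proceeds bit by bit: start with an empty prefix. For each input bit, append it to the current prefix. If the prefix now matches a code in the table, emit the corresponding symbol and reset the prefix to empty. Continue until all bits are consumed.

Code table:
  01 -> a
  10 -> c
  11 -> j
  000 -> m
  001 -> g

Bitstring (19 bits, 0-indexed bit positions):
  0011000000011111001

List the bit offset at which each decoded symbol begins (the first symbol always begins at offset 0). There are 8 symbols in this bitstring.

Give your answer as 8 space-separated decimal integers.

Bit 0: prefix='0' (no match yet)
Bit 1: prefix='00' (no match yet)
Bit 2: prefix='001' -> emit 'g', reset
Bit 3: prefix='1' (no match yet)
Bit 4: prefix='10' -> emit 'c', reset
Bit 5: prefix='0' (no match yet)
Bit 6: prefix='00' (no match yet)
Bit 7: prefix='000' -> emit 'm', reset
Bit 8: prefix='0' (no match yet)
Bit 9: prefix='00' (no match yet)
Bit 10: prefix='000' -> emit 'm', reset
Bit 11: prefix='1' (no match yet)
Bit 12: prefix='11' -> emit 'j', reset
Bit 13: prefix='1' (no match yet)
Bit 14: prefix='11' -> emit 'j', reset
Bit 15: prefix='1' (no match yet)
Bit 16: prefix='10' -> emit 'c', reset
Bit 17: prefix='0' (no match yet)
Bit 18: prefix='01' -> emit 'a', reset

Answer: 0 3 5 8 11 13 15 17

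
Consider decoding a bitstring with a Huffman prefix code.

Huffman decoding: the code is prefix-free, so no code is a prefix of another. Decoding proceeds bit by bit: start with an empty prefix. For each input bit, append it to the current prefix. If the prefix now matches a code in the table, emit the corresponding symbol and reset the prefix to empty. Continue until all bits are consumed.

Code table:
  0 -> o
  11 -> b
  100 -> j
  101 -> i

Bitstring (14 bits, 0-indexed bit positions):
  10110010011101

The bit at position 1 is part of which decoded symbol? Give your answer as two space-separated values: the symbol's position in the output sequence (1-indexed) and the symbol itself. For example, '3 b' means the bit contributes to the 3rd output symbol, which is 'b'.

Answer: 1 i

Derivation:
Bit 0: prefix='1' (no match yet)
Bit 1: prefix='10' (no match yet)
Bit 2: prefix='101' -> emit 'i', reset
Bit 3: prefix='1' (no match yet)
Bit 4: prefix='10' (no match yet)
Bit 5: prefix='100' -> emit 'j', reset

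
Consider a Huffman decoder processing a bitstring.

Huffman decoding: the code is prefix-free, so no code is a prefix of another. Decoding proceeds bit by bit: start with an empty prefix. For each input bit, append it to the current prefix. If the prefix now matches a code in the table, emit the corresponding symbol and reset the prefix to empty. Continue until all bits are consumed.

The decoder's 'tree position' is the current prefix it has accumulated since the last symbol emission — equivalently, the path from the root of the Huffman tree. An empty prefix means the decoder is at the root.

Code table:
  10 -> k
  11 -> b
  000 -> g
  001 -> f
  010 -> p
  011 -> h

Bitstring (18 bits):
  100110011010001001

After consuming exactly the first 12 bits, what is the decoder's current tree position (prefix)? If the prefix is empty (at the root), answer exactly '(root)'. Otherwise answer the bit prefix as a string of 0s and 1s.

Answer: (root)

Derivation:
Bit 0: prefix='1' (no match yet)
Bit 1: prefix='10' -> emit 'k', reset
Bit 2: prefix='0' (no match yet)
Bit 3: prefix='01' (no match yet)
Bit 4: prefix='011' -> emit 'h', reset
Bit 5: prefix='0' (no match yet)
Bit 6: prefix='00' (no match yet)
Bit 7: prefix='001' -> emit 'f', reset
Bit 8: prefix='1' (no match yet)
Bit 9: prefix='10' -> emit 'k', reset
Bit 10: prefix='1' (no match yet)
Bit 11: prefix='10' -> emit 'k', reset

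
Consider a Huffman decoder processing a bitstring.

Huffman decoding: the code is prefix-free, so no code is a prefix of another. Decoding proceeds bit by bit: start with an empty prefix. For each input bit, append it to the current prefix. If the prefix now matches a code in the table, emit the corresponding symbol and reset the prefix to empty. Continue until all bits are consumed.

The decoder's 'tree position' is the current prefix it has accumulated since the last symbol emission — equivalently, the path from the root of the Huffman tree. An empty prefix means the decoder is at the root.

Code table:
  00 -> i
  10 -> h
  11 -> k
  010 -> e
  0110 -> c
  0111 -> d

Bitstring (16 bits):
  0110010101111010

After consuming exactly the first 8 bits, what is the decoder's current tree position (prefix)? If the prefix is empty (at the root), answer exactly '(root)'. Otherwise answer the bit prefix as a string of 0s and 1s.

Answer: 1

Derivation:
Bit 0: prefix='0' (no match yet)
Bit 1: prefix='01' (no match yet)
Bit 2: prefix='011' (no match yet)
Bit 3: prefix='0110' -> emit 'c', reset
Bit 4: prefix='0' (no match yet)
Bit 5: prefix='01' (no match yet)
Bit 6: prefix='010' -> emit 'e', reset
Bit 7: prefix='1' (no match yet)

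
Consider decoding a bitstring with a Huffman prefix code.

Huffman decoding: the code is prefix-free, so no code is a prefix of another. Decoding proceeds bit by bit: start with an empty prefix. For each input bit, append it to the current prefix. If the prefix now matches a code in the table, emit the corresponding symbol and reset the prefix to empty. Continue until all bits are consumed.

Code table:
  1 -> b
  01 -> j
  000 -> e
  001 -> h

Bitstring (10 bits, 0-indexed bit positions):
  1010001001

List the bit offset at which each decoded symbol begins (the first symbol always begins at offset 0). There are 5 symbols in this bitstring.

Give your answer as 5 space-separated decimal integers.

Bit 0: prefix='1' -> emit 'b', reset
Bit 1: prefix='0' (no match yet)
Bit 2: prefix='01' -> emit 'j', reset
Bit 3: prefix='0' (no match yet)
Bit 4: prefix='00' (no match yet)
Bit 5: prefix='000' -> emit 'e', reset
Bit 6: prefix='1' -> emit 'b', reset
Bit 7: prefix='0' (no match yet)
Bit 8: prefix='00' (no match yet)
Bit 9: prefix='001' -> emit 'h', reset

Answer: 0 1 3 6 7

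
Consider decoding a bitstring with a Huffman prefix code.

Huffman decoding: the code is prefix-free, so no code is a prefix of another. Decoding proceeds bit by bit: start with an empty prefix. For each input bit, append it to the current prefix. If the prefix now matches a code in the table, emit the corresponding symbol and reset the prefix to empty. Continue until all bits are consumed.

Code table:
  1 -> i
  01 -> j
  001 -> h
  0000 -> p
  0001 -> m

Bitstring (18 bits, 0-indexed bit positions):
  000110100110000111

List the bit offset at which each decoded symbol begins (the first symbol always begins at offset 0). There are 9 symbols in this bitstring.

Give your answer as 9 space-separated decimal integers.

Bit 0: prefix='0' (no match yet)
Bit 1: prefix='00' (no match yet)
Bit 2: prefix='000' (no match yet)
Bit 3: prefix='0001' -> emit 'm', reset
Bit 4: prefix='1' -> emit 'i', reset
Bit 5: prefix='0' (no match yet)
Bit 6: prefix='01' -> emit 'j', reset
Bit 7: prefix='0' (no match yet)
Bit 8: prefix='00' (no match yet)
Bit 9: prefix='001' -> emit 'h', reset
Bit 10: prefix='1' -> emit 'i', reset
Bit 11: prefix='0' (no match yet)
Bit 12: prefix='00' (no match yet)
Bit 13: prefix='000' (no match yet)
Bit 14: prefix='0000' -> emit 'p', reset
Bit 15: prefix='1' -> emit 'i', reset
Bit 16: prefix='1' -> emit 'i', reset
Bit 17: prefix='1' -> emit 'i', reset

Answer: 0 4 5 7 10 11 15 16 17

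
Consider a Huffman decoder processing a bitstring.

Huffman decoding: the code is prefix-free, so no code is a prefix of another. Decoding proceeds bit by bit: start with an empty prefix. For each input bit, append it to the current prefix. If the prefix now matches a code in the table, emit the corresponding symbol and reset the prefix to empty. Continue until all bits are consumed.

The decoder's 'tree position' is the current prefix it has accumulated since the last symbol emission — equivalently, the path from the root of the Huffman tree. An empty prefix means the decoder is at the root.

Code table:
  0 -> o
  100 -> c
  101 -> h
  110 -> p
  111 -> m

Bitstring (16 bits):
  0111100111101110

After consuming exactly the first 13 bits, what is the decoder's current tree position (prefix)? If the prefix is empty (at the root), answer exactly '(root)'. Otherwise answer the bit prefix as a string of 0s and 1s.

Answer: (root)

Derivation:
Bit 0: prefix='0' -> emit 'o', reset
Bit 1: prefix='1' (no match yet)
Bit 2: prefix='11' (no match yet)
Bit 3: prefix='111' -> emit 'm', reset
Bit 4: prefix='1' (no match yet)
Bit 5: prefix='10' (no match yet)
Bit 6: prefix='100' -> emit 'c', reset
Bit 7: prefix='1' (no match yet)
Bit 8: prefix='11' (no match yet)
Bit 9: prefix='111' -> emit 'm', reset
Bit 10: prefix='1' (no match yet)
Bit 11: prefix='10' (no match yet)
Bit 12: prefix='101' -> emit 'h', reset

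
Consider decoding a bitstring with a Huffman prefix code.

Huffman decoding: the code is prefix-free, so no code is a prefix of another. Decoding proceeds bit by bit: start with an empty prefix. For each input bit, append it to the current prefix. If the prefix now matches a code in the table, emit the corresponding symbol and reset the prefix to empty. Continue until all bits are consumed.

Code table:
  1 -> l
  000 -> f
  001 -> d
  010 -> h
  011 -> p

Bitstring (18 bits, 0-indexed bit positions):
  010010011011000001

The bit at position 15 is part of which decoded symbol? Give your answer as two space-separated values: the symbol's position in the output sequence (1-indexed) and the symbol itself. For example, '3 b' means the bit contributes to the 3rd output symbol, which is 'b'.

Bit 0: prefix='0' (no match yet)
Bit 1: prefix='01' (no match yet)
Bit 2: prefix='010' -> emit 'h', reset
Bit 3: prefix='0' (no match yet)
Bit 4: prefix='01' (no match yet)
Bit 5: prefix='010' -> emit 'h', reset
Bit 6: prefix='0' (no match yet)
Bit 7: prefix='01' (no match yet)
Bit 8: prefix='011' -> emit 'p', reset
Bit 9: prefix='0' (no match yet)
Bit 10: prefix='01' (no match yet)
Bit 11: prefix='011' -> emit 'p', reset
Bit 12: prefix='0' (no match yet)
Bit 13: prefix='00' (no match yet)
Bit 14: prefix='000' -> emit 'f', reset
Bit 15: prefix='0' (no match yet)
Bit 16: prefix='00' (no match yet)
Bit 17: prefix='001' -> emit 'd', reset

Answer: 6 d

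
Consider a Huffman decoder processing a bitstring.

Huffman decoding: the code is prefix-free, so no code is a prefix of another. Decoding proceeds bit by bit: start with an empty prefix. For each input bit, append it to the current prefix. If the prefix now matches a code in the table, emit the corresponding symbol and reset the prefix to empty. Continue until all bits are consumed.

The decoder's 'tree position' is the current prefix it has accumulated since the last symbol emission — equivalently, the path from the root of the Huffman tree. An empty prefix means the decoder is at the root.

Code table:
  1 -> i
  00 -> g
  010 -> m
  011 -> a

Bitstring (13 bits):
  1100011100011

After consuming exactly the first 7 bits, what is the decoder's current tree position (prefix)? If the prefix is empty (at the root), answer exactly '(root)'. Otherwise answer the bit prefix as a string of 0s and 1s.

Answer: (root)

Derivation:
Bit 0: prefix='1' -> emit 'i', reset
Bit 1: prefix='1' -> emit 'i', reset
Bit 2: prefix='0' (no match yet)
Bit 3: prefix='00' -> emit 'g', reset
Bit 4: prefix='0' (no match yet)
Bit 5: prefix='01' (no match yet)
Bit 6: prefix='011' -> emit 'a', reset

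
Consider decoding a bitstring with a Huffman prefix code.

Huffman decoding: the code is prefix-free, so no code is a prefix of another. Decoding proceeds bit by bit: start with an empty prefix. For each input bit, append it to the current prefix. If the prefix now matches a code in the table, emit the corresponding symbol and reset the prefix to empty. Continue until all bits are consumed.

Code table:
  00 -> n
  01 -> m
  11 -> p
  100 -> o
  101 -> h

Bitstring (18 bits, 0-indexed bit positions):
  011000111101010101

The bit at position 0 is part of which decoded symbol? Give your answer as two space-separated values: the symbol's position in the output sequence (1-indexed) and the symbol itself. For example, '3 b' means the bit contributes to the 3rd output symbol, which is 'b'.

Answer: 1 m

Derivation:
Bit 0: prefix='0' (no match yet)
Bit 1: prefix='01' -> emit 'm', reset
Bit 2: prefix='1' (no match yet)
Bit 3: prefix='10' (no match yet)
Bit 4: prefix='100' -> emit 'o', reset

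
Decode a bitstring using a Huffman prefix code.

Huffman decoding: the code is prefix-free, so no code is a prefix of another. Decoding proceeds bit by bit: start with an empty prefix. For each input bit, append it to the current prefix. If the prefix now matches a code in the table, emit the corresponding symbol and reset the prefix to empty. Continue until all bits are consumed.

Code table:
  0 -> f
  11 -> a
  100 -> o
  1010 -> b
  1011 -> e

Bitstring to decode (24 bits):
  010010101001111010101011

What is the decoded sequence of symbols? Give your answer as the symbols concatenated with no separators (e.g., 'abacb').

Answer: foboaafbe

Derivation:
Bit 0: prefix='0' -> emit 'f', reset
Bit 1: prefix='1' (no match yet)
Bit 2: prefix='10' (no match yet)
Bit 3: prefix='100' -> emit 'o', reset
Bit 4: prefix='1' (no match yet)
Bit 5: prefix='10' (no match yet)
Bit 6: prefix='101' (no match yet)
Bit 7: prefix='1010' -> emit 'b', reset
Bit 8: prefix='1' (no match yet)
Bit 9: prefix='10' (no match yet)
Bit 10: prefix='100' -> emit 'o', reset
Bit 11: prefix='1' (no match yet)
Bit 12: prefix='11' -> emit 'a', reset
Bit 13: prefix='1' (no match yet)
Bit 14: prefix='11' -> emit 'a', reset
Bit 15: prefix='0' -> emit 'f', reset
Bit 16: prefix='1' (no match yet)
Bit 17: prefix='10' (no match yet)
Bit 18: prefix='101' (no match yet)
Bit 19: prefix='1010' -> emit 'b', reset
Bit 20: prefix='1' (no match yet)
Bit 21: prefix='10' (no match yet)
Bit 22: prefix='101' (no match yet)
Bit 23: prefix='1011' -> emit 'e', reset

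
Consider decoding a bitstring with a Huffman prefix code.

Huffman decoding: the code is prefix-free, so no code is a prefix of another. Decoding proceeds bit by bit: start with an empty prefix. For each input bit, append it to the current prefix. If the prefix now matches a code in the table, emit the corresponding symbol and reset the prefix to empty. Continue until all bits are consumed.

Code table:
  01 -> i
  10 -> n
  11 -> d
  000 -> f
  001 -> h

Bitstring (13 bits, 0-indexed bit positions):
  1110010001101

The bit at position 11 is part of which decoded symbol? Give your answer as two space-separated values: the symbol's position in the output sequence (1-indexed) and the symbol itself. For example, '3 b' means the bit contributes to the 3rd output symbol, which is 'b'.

Bit 0: prefix='1' (no match yet)
Bit 1: prefix='11' -> emit 'd', reset
Bit 2: prefix='1' (no match yet)
Bit 3: prefix='10' -> emit 'n', reset
Bit 4: prefix='0' (no match yet)
Bit 5: prefix='01' -> emit 'i', reset
Bit 6: prefix='0' (no match yet)
Bit 7: prefix='00' (no match yet)
Bit 8: prefix='000' -> emit 'f', reset
Bit 9: prefix='1' (no match yet)
Bit 10: prefix='11' -> emit 'd', reset
Bit 11: prefix='0' (no match yet)
Bit 12: prefix='01' -> emit 'i', reset

Answer: 6 i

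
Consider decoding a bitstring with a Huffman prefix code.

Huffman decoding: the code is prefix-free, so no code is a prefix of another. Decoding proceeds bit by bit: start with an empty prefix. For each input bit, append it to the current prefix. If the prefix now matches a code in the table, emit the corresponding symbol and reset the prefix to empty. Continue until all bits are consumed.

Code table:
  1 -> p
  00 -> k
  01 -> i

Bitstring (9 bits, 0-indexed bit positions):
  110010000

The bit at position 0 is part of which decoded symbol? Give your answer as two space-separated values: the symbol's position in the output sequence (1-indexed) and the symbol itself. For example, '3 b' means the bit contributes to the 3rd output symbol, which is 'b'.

Answer: 1 p

Derivation:
Bit 0: prefix='1' -> emit 'p', reset
Bit 1: prefix='1' -> emit 'p', reset
Bit 2: prefix='0' (no match yet)
Bit 3: prefix='00' -> emit 'k', reset
Bit 4: prefix='1' -> emit 'p', reset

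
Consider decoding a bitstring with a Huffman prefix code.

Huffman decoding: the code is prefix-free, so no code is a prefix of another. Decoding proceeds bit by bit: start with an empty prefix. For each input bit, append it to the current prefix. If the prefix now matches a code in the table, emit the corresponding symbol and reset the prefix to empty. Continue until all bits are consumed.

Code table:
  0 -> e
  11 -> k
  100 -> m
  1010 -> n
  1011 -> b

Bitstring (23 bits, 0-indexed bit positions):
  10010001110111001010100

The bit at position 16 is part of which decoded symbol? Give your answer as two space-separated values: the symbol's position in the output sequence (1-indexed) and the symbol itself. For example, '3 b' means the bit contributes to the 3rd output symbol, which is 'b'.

Bit 0: prefix='1' (no match yet)
Bit 1: prefix='10' (no match yet)
Bit 2: prefix='100' -> emit 'm', reset
Bit 3: prefix='1' (no match yet)
Bit 4: prefix='10' (no match yet)
Bit 5: prefix='100' -> emit 'm', reset
Bit 6: prefix='0' -> emit 'e', reset
Bit 7: prefix='1' (no match yet)
Bit 8: prefix='11' -> emit 'k', reset
Bit 9: prefix='1' (no match yet)
Bit 10: prefix='10' (no match yet)
Bit 11: prefix='101' (no match yet)
Bit 12: prefix='1011' -> emit 'b', reset
Bit 13: prefix='1' (no match yet)
Bit 14: prefix='10' (no match yet)
Bit 15: prefix='100' -> emit 'm', reset
Bit 16: prefix='1' (no match yet)
Bit 17: prefix='10' (no match yet)
Bit 18: prefix='101' (no match yet)
Bit 19: prefix='1010' -> emit 'n', reset
Bit 20: prefix='1' (no match yet)

Answer: 7 n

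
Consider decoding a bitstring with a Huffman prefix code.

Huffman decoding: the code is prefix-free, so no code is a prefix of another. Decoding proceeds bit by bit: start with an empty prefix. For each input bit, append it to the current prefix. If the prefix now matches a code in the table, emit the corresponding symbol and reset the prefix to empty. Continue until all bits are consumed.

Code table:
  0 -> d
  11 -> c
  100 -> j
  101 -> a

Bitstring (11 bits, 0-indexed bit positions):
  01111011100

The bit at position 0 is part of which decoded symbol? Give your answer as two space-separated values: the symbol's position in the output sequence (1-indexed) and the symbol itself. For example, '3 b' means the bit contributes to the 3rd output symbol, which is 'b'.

Answer: 1 d

Derivation:
Bit 0: prefix='0' -> emit 'd', reset
Bit 1: prefix='1' (no match yet)
Bit 2: prefix='11' -> emit 'c', reset
Bit 3: prefix='1' (no match yet)
Bit 4: prefix='11' -> emit 'c', reset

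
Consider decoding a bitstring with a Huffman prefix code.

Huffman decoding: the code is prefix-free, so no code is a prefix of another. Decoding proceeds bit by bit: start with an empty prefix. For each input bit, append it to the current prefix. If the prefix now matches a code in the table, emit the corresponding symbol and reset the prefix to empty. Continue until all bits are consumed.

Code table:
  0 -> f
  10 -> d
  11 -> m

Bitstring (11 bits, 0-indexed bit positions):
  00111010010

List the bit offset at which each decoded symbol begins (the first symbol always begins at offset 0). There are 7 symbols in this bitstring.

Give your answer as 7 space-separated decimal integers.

Bit 0: prefix='0' -> emit 'f', reset
Bit 1: prefix='0' -> emit 'f', reset
Bit 2: prefix='1' (no match yet)
Bit 3: prefix='11' -> emit 'm', reset
Bit 4: prefix='1' (no match yet)
Bit 5: prefix='10' -> emit 'd', reset
Bit 6: prefix='1' (no match yet)
Bit 7: prefix='10' -> emit 'd', reset
Bit 8: prefix='0' -> emit 'f', reset
Bit 9: prefix='1' (no match yet)
Bit 10: prefix='10' -> emit 'd', reset

Answer: 0 1 2 4 6 8 9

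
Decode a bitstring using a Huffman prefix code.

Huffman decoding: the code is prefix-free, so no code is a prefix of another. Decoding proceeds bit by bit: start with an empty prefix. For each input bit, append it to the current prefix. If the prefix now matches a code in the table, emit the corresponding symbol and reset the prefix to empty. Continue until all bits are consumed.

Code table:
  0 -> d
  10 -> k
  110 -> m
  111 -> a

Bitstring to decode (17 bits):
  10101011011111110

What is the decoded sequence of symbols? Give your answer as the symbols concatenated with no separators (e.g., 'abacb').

Bit 0: prefix='1' (no match yet)
Bit 1: prefix='10' -> emit 'k', reset
Bit 2: prefix='1' (no match yet)
Bit 3: prefix='10' -> emit 'k', reset
Bit 4: prefix='1' (no match yet)
Bit 5: prefix='10' -> emit 'k', reset
Bit 6: prefix='1' (no match yet)
Bit 7: prefix='11' (no match yet)
Bit 8: prefix='110' -> emit 'm', reset
Bit 9: prefix='1' (no match yet)
Bit 10: prefix='11' (no match yet)
Bit 11: prefix='111' -> emit 'a', reset
Bit 12: prefix='1' (no match yet)
Bit 13: prefix='11' (no match yet)
Bit 14: prefix='111' -> emit 'a', reset
Bit 15: prefix='1' (no match yet)
Bit 16: prefix='10' -> emit 'k', reset

Answer: kkkmaak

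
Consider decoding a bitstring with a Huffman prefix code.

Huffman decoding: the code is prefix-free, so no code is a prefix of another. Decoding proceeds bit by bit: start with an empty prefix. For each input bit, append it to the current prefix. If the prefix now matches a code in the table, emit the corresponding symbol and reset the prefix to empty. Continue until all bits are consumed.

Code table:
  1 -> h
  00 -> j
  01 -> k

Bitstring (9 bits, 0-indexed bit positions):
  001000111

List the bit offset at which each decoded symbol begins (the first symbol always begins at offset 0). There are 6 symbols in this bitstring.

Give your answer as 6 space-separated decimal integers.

Bit 0: prefix='0' (no match yet)
Bit 1: prefix='00' -> emit 'j', reset
Bit 2: prefix='1' -> emit 'h', reset
Bit 3: prefix='0' (no match yet)
Bit 4: prefix='00' -> emit 'j', reset
Bit 5: prefix='0' (no match yet)
Bit 6: prefix='01' -> emit 'k', reset
Bit 7: prefix='1' -> emit 'h', reset
Bit 8: prefix='1' -> emit 'h', reset

Answer: 0 2 3 5 7 8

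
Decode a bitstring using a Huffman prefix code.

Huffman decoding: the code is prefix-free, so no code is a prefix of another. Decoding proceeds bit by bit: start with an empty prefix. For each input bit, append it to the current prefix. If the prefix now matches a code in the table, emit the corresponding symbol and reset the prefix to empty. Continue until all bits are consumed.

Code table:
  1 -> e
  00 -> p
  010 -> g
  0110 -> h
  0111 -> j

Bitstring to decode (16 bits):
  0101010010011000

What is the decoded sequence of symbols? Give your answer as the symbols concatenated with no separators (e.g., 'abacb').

Answer: gegghp

Derivation:
Bit 0: prefix='0' (no match yet)
Bit 1: prefix='01' (no match yet)
Bit 2: prefix='010' -> emit 'g', reset
Bit 3: prefix='1' -> emit 'e', reset
Bit 4: prefix='0' (no match yet)
Bit 5: prefix='01' (no match yet)
Bit 6: prefix='010' -> emit 'g', reset
Bit 7: prefix='0' (no match yet)
Bit 8: prefix='01' (no match yet)
Bit 9: prefix='010' -> emit 'g', reset
Bit 10: prefix='0' (no match yet)
Bit 11: prefix='01' (no match yet)
Bit 12: prefix='011' (no match yet)
Bit 13: prefix='0110' -> emit 'h', reset
Bit 14: prefix='0' (no match yet)
Bit 15: prefix='00' -> emit 'p', reset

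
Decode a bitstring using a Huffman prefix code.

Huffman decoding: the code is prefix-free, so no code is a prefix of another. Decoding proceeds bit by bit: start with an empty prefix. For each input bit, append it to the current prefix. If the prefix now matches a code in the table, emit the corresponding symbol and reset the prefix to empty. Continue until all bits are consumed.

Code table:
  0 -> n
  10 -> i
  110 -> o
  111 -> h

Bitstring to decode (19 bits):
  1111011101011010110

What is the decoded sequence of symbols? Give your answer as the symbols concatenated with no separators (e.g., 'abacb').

Bit 0: prefix='1' (no match yet)
Bit 1: prefix='11' (no match yet)
Bit 2: prefix='111' -> emit 'h', reset
Bit 3: prefix='1' (no match yet)
Bit 4: prefix='10' -> emit 'i', reset
Bit 5: prefix='1' (no match yet)
Bit 6: prefix='11' (no match yet)
Bit 7: prefix='111' -> emit 'h', reset
Bit 8: prefix='0' -> emit 'n', reset
Bit 9: prefix='1' (no match yet)
Bit 10: prefix='10' -> emit 'i', reset
Bit 11: prefix='1' (no match yet)
Bit 12: prefix='11' (no match yet)
Bit 13: prefix='110' -> emit 'o', reset
Bit 14: prefix='1' (no match yet)
Bit 15: prefix='10' -> emit 'i', reset
Bit 16: prefix='1' (no match yet)
Bit 17: prefix='11' (no match yet)
Bit 18: prefix='110' -> emit 'o', reset

Answer: hihnioio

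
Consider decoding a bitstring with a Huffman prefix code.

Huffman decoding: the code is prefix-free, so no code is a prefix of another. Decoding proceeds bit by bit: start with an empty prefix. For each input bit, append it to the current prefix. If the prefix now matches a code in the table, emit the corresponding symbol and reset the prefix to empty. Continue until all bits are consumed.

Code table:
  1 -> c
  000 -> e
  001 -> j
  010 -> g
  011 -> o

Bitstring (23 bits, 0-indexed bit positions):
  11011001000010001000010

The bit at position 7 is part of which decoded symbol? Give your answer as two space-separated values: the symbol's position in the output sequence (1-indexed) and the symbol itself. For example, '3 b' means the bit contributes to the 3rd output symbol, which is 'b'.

Bit 0: prefix='1' -> emit 'c', reset
Bit 1: prefix='1' -> emit 'c', reset
Bit 2: prefix='0' (no match yet)
Bit 3: prefix='01' (no match yet)
Bit 4: prefix='011' -> emit 'o', reset
Bit 5: prefix='0' (no match yet)
Bit 6: prefix='00' (no match yet)
Bit 7: prefix='001' -> emit 'j', reset
Bit 8: prefix='0' (no match yet)
Bit 9: prefix='00' (no match yet)
Bit 10: prefix='000' -> emit 'e', reset
Bit 11: prefix='0' (no match yet)

Answer: 4 j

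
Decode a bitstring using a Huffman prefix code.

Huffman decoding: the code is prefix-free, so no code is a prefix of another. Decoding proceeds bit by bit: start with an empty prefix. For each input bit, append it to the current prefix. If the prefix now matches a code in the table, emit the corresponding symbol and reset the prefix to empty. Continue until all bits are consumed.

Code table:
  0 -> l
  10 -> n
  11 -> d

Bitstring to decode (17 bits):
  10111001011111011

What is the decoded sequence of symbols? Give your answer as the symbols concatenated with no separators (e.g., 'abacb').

Bit 0: prefix='1' (no match yet)
Bit 1: prefix='10' -> emit 'n', reset
Bit 2: prefix='1' (no match yet)
Bit 3: prefix='11' -> emit 'd', reset
Bit 4: prefix='1' (no match yet)
Bit 5: prefix='10' -> emit 'n', reset
Bit 6: prefix='0' -> emit 'l', reset
Bit 7: prefix='1' (no match yet)
Bit 8: prefix='10' -> emit 'n', reset
Bit 9: prefix='1' (no match yet)
Bit 10: prefix='11' -> emit 'd', reset
Bit 11: prefix='1' (no match yet)
Bit 12: prefix='11' -> emit 'd', reset
Bit 13: prefix='1' (no match yet)
Bit 14: prefix='10' -> emit 'n', reset
Bit 15: prefix='1' (no match yet)
Bit 16: prefix='11' -> emit 'd', reset

Answer: ndnlnddnd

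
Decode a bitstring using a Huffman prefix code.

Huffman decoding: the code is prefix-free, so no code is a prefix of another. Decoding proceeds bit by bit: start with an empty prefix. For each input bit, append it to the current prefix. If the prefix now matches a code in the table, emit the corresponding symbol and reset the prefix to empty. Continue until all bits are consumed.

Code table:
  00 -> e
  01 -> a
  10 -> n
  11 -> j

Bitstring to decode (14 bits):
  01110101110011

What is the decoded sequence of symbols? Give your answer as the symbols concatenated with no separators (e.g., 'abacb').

Answer: ajaajej

Derivation:
Bit 0: prefix='0' (no match yet)
Bit 1: prefix='01' -> emit 'a', reset
Bit 2: prefix='1' (no match yet)
Bit 3: prefix='11' -> emit 'j', reset
Bit 4: prefix='0' (no match yet)
Bit 5: prefix='01' -> emit 'a', reset
Bit 6: prefix='0' (no match yet)
Bit 7: prefix='01' -> emit 'a', reset
Bit 8: prefix='1' (no match yet)
Bit 9: prefix='11' -> emit 'j', reset
Bit 10: prefix='0' (no match yet)
Bit 11: prefix='00' -> emit 'e', reset
Bit 12: prefix='1' (no match yet)
Bit 13: prefix='11' -> emit 'j', reset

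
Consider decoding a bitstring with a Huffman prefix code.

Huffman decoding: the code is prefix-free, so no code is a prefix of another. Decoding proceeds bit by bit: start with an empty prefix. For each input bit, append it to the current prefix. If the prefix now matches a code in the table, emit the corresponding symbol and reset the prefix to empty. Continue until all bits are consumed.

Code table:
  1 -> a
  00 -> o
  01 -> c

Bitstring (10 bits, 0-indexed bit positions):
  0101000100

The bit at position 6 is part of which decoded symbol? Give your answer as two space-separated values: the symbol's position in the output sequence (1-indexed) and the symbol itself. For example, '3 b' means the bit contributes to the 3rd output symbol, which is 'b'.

Answer: 4 c

Derivation:
Bit 0: prefix='0' (no match yet)
Bit 1: prefix='01' -> emit 'c', reset
Bit 2: prefix='0' (no match yet)
Bit 3: prefix='01' -> emit 'c', reset
Bit 4: prefix='0' (no match yet)
Bit 5: prefix='00' -> emit 'o', reset
Bit 6: prefix='0' (no match yet)
Bit 7: prefix='01' -> emit 'c', reset
Bit 8: prefix='0' (no match yet)
Bit 9: prefix='00' -> emit 'o', reset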